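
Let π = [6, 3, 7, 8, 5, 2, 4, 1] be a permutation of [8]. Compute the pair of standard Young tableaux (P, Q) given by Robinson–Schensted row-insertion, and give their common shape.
P = [1, 4, 8] / [2, 5] / [3, 7] / [6];  Q = [1, 3, 4] / [2, 5] / [6, 7] / [8];  common shape = (3, 2, 2, 1)

Row-insert the values π_1, π_2, … into P one at a time, bumping the leftmost entry strictly greater than the inserted value down to the next row. The recording tableau Q records, in position (i, j), the step at which that cell was added to P.
  Insert 6 (step 1): P = [6];  Q = [1]
  Insert 3 (step 2): P = [3] / [6];  Q = [1] / [2]
  Insert 7 (step 3): P = [3, 7] / [6];  Q = [1, 3] / [2]
  Insert 8 (step 4): P = [3, 7, 8] / [6];  Q = [1, 3, 4] / [2]
  Insert 5 (step 5): P = [3, 5, 8] / [6, 7];  Q = [1, 3, 4] / [2, 5]
  Insert 2 (step 6): P = [2, 5, 8] / [3, 7] / [6];  Q = [1, 3, 4] / [2, 5] / [6]
  Insert 4 (step 7): P = [2, 4, 8] / [3, 5] / [6, 7];  Q = [1, 3, 4] / [2, 5] / [6, 7]
  Insert 1 (step 8): P = [1, 4, 8] / [2, 5] / [3, 7] / [6];  Q = [1, 3, 4] / [2, 5] / [6, 7] / [8]
Final shape: (3, 2, 2, 1).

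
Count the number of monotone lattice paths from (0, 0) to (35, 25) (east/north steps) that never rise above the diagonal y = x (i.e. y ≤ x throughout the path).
Number of paths = 15863050492155867

By the reflection principle (André's argument), the number of monotone paths to (35, 25) with n ≤ m that never go above y = x is C(60, 35) − C(60, 36) = 51915437974328292 − 36052387482172425 = 15863050492155867.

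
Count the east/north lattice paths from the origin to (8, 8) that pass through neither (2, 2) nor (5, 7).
Number of paths = 5502

Inclusion–exclusion. Total paths: C(16, 8) = 12870. Through P₁: C(4, 2)·C(12, 6) = 5544. Through P₂: C(12, 5)·C(4, 3) = 3168. Since P₁ is strictly southwest of P₂, a monotone path through both must visit P₁ then P₂; paths through both = C(4, 2)·C(8, 3)·C(4, 3) = 1344. Avoid both = 12870 − 5544 − 3168 + 1344 = 5502.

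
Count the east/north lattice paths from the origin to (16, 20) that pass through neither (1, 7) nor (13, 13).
Number of paths = 5778084270

Inclusion–exclusion. Total paths: C(36, 16) = 7307872110. Through P₁: C(8, 1)·C(28, 15) = 299537280. Through P₂: C(26, 13)·C(10, 3) = 1248072000. Since P₁ is strictly southwest of P₂, a monotone path through both must visit P₁ then P₂; paths through both = C(8, 1)·C(18, 12)·C(10, 3) = 17821440. Avoid both = 7307872110 − 299537280 − 1248072000 + 17821440 = 5778084270.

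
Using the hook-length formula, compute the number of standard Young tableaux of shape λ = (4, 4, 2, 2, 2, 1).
# SYT of shape (4, 4, 2, 2, 2, 1) = 100100

Hook-length formula: f^λ = n! / Π hook(c), product over all cells c of the Young diagram. For λ = (4, 4, 2, 2, 2, 1), n = 15 boxes. Hook lengths by row (left-to-right, top-to-bottom): [9, 7, 3, 2]; [8, 6, 2, 1]; [5, 3]; [4, 2]; [3, 1]; [1]. Product of hooks = 13063680. So f^λ = 15! / 13063680 = 1307674368000 / 13063680 = 100100.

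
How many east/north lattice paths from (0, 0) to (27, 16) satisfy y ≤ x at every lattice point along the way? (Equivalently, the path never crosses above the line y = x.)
Number of paths = 113649492522

By the reflection principle (André's argument), the number of monotone paths to (27, 16) with n ≤ m that never go above y = x is C(43, 27) − C(43, 28) = 265182149218 − 151532656696 = 113649492522.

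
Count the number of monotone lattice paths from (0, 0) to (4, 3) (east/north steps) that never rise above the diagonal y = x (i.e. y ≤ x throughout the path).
Number of paths = 14

By the reflection principle (André's argument), the number of monotone paths to (4, 3) with n ≤ m that never go above y = x is C(7, 4) − C(7, 5) = 35 − 21 = 14.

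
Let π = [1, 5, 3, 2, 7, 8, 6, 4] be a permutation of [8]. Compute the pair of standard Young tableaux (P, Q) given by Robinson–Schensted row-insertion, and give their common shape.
P = [1, 2, 4, 8] / [3, 6] / [5, 7];  Q = [1, 2, 5, 6] / [3, 7] / [4, 8];  common shape = (4, 2, 2)

Row-insert the values π_1, π_2, … into P one at a time, bumping the leftmost entry strictly greater than the inserted value down to the next row. The recording tableau Q records, in position (i, j), the step at which that cell was added to P.
  Insert 1 (step 1): P = [1];  Q = [1]
  Insert 5 (step 2): P = [1, 5];  Q = [1, 2]
  Insert 3 (step 3): P = [1, 3] / [5];  Q = [1, 2] / [3]
  Insert 2 (step 4): P = [1, 2] / [3] / [5];  Q = [1, 2] / [3] / [4]
  Insert 7 (step 5): P = [1, 2, 7] / [3] / [5];  Q = [1, 2, 5] / [3] / [4]
  Insert 8 (step 6): P = [1, 2, 7, 8] / [3] / [5];  Q = [1, 2, 5, 6] / [3] / [4]
  Insert 6 (step 7): P = [1, 2, 6, 8] / [3, 7] / [5];  Q = [1, 2, 5, 6] / [3, 7] / [4]
  Insert 4 (step 8): P = [1, 2, 4, 8] / [3, 6] / [5, 7];  Q = [1, 2, 5, 6] / [3, 7] / [4, 8]
Final shape: (4, 2, 2).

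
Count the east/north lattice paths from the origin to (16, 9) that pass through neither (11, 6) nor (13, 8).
Number of paths = 832983

Inclusion–exclusion. Total paths: C(25, 16) = 2042975. Through P₁: C(17, 11)·C(8, 5) = 693056. Through P₂: C(21, 13)·C(4, 3) = 813960. Since P₁ is strictly southwest of P₂, a monotone path through both must visit P₁ then P₂; paths through both = C(17, 11)·C(4, 2)·C(4, 3) = 297024. Avoid both = 2042975 − 693056 − 813960 + 297024 = 832983.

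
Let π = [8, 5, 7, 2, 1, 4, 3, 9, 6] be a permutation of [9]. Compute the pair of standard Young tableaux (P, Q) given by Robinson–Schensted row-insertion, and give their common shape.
P = [1, 3, 6] / [2, 4, 9] / [5, 7] / [8];  Q = [1, 3, 8] / [2, 6, 9] / [4, 7] / [5];  common shape = (3, 3, 2, 1)

Row-insert the values π_1, π_2, … into P one at a time, bumping the leftmost entry strictly greater than the inserted value down to the next row. The recording tableau Q records, in position (i, j), the step at which that cell was added to P.
  Insert 8 (step 1): P = [8];  Q = [1]
  Insert 5 (step 2): P = [5] / [8];  Q = [1] / [2]
  Insert 7 (step 3): P = [5, 7] / [8];  Q = [1, 3] / [2]
  Insert 2 (step 4): P = [2, 7] / [5] / [8];  Q = [1, 3] / [2] / [4]
  Insert 1 (step 5): P = [1, 7] / [2] / [5] / [8];  Q = [1, 3] / [2] / [4] / [5]
  Insert 4 (step 6): P = [1, 4] / [2, 7] / [5] / [8];  Q = [1, 3] / [2, 6] / [4] / [5]
  Insert 3 (step 7): P = [1, 3] / [2, 4] / [5, 7] / [8];  Q = [1, 3] / [2, 6] / [4, 7] / [5]
  Insert 9 (step 8): P = [1, 3, 9] / [2, 4] / [5, 7] / [8];  Q = [1, 3, 8] / [2, 6] / [4, 7] / [5]
  Insert 6 (step 9): P = [1, 3, 6] / [2, 4, 9] / [5, 7] / [8];  Q = [1, 3, 8] / [2, 6, 9] / [4, 7] / [5]
Final shape: (3, 3, 2, 1).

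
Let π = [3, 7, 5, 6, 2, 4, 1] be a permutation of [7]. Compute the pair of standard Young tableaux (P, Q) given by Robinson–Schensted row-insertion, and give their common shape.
P = [1, 4, 6] / [2, 5] / [3] / [7];  Q = [1, 2, 4] / [3, 6] / [5] / [7];  common shape = (3, 2, 1, 1)

Row-insert the values π_1, π_2, … into P one at a time, bumping the leftmost entry strictly greater than the inserted value down to the next row. The recording tableau Q records, in position (i, j), the step at which that cell was added to P.
  Insert 3 (step 1): P = [3];  Q = [1]
  Insert 7 (step 2): P = [3, 7];  Q = [1, 2]
  Insert 5 (step 3): P = [3, 5] / [7];  Q = [1, 2] / [3]
  Insert 6 (step 4): P = [3, 5, 6] / [7];  Q = [1, 2, 4] / [3]
  Insert 2 (step 5): P = [2, 5, 6] / [3] / [7];  Q = [1, 2, 4] / [3] / [5]
  Insert 4 (step 6): P = [2, 4, 6] / [3, 5] / [7];  Q = [1, 2, 4] / [3, 6] / [5]
  Insert 1 (step 7): P = [1, 4, 6] / [2, 5] / [3] / [7];  Q = [1, 2, 4] / [3, 6] / [5] / [7]
Final shape: (3, 2, 1, 1).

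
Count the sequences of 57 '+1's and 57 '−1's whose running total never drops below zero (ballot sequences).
C_57 = 26700952856774851904245220912664

These ballot sequences are counted by the Catalan number C_n = (1/(n + 1)) · C(2n, n). For n = 57: C_57 = (1/58) · C(114, 57) = 1548655265692941410446222812934512/58 = 26700952856774851904245220912664.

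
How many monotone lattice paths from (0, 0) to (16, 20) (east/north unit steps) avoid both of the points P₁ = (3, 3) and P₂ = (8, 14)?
Number of paths = 4214747880

Inclusion–exclusion. Total paths: C(36, 16) = 7307872110. Through P₁: C(6, 3)·C(30, 13) = 2395197000. Through P₂: C(22, 8)·C(14, 8) = 960269310. Since P₁ is strictly southwest of P₂, a monotone path through both must visit P₁ then P₂; paths through both = C(6, 3)·C(16, 5)·C(14, 8) = 262342080. Avoid both = 7307872110 − 2395197000 − 960269310 + 262342080 = 4214747880.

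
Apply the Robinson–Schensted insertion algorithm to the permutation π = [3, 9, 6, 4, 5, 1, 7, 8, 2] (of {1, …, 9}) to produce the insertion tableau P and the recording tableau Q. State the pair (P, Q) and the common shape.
P = [1, 2, 5, 7, 8] / [3, 4] / [6] / [9];  Q = [1, 2, 5, 7, 8] / [3, 9] / [4] / [6];  common shape = (5, 2, 1, 1)

Row-insert the values π_1, π_2, … into P one at a time, bumping the leftmost entry strictly greater than the inserted value down to the next row. The recording tableau Q records, in position (i, j), the step at which that cell was added to P.
  Insert 3 (step 1): P = [3];  Q = [1]
  Insert 9 (step 2): P = [3, 9];  Q = [1, 2]
  Insert 6 (step 3): P = [3, 6] / [9];  Q = [1, 2] / [3]
  Insert 4 (step 4): P = [3, 4] / [6] / [9];  Q = [1, 2] / [3] / [4]
  Insert 5 (step 5): P = [3, 4, 5] / [6] / [9];  Q = [1, 2, 5] / [3] / [4]
  Insert 1 (step 6): P = [1, 4, 5] / [3] / [6] / [9];  Q = [1, 2, 5] / [3] / [4] / [6]
  Insert 7 (step 7): P = [1, 4, 5, 7] / [3] / [6] / [9];  Q = [1, 2, 5, 7] / [3] / [4] / [6]
  Insert 8 (step 8): P = [1, 4, 5, 7, 8] / [3] / [6] / [9];  Q = [1, 2, 5, 7, 8] / [3] / [4] / [6]
  Insert 2 (step 9): P = [1, 2, 5, 7, 8] / [3, 4] / [6] / [9];  Q = [1, 2, 5, 7, 8] / [3, 9] / [4] / [6]
Final shape: (5, 2, 1, 1).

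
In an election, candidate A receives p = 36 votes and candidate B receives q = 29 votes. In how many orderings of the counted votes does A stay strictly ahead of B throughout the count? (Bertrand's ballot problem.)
Strict-lead orderings = 270048001755057904

Total orderings of the 65 votes with 36 for A: C(65, 36) = 2507588587725537680. By the Bertrand ballot formula (Cycle Lemma / reflection principle), the number of orderings in which A is strictly ahead of B throughout is (p − q)/(p + q) · C(p + q, p) = (36 − 29)/(36 + 29) · 2507588587725537680 = 270048001755057904.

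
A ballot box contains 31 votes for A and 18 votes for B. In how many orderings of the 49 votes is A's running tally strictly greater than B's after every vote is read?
Strict-lead orderings = 3065415516592

Total orderings of the 49 votes with 31 for A: C(49, 31) = 11554258485616. By the Bertrand ballot formula (Cycle Lemma / reflection principle), the number of orderings in which A is strictly ahead of B throughout is (p − q)/(p + q) · C(p + q, p) = (31 − 18)/(31 + 18) · 11554258485616 = 3065415516592.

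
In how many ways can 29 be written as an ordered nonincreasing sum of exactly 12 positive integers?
p(29, 12 parts) = 285

Partitions of n into exactly k parts are in bijection with partitions of n − k into at most k parts (subtract 1 from each part). So p(29, exactly 12) = p(17, parts ≤ 12). Computing via the recurrence p(m, j) = p(m, j−1) + p(m−j, j) gives 285.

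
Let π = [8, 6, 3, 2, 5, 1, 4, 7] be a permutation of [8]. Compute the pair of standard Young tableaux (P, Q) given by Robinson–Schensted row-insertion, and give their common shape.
P = [1, 4, 7] / [2, 5] / [3] / [6] / [8];  Q = [1, 5, 8] / [2, 7] / [3] / [4] / [6];  common shape = (3, 2, 1, 1, 1)

Row-insert the values π_1, π_2, … into P one at a time, bumping the leftmost entry strictly greater than the inserted value down to the next row. The recording tableau Q records, in position (i, j), the step at which that cell was added to P.
  Insert 8 (step 1): P = [8];  Q = [1]
  Insert 6 (step 2): P = [6] / [8];  Q = [1] / [2]
  Insert 3 (step 3): P = [3] / [6] / [8];  Q = [1] / [2] / [3]
  Insert 2 (step 4): P = [2] / [3] / [6] / [8];  Q = [1] / [2] / [3] / [4]
  Insert 5 (step 5): P = [2, 5] / [3] / [6] / [8];  Q = [1, 5] / [2] / [3] / [4]
  Insert 1 (step 6): P = [1, 5] / [2] / [3] / [6] / [8];  Q = [1, 5] / [2] / [3] / [4] / [6]
  Insert 4 (step 7): P = [1, 4] / [2, 5] / [3] / [6] / [8];  Q = [1, 5] / [2, 7] / [3] / [4] / [6]
  Insert 7 (step 8): P = [1, 4, 7] / [2, 5] / [3] / [6] / [8];  Q = [1, 5, 8] / [2, 7] / [3] / [4] / [6]
Final shape: (3, 2, 1, 1, 1).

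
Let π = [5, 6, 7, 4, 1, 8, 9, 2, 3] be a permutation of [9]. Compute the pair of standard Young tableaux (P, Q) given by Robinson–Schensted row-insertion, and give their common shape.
P = [1, 2, 3, 8, 9] / [4, 6, 7] / [5];  Q = [1, 2, 3, 6, 7] / [4, 8, 9] / [5];  common shape = (5, 3, 1)

Row-insert the values π_1, π_2, … into P one at a time, bumping the leftmost entry strictly greater than the inserted value down to the next row. The recording tableau Q records, in position (i, j), the step at which that cell was added to P.
  Insert 5 (step 1): P = [5];  Q = [1]
  Insert 6 (step 2): P = [5, 6];  Q = [1, 2]
  Insert 7 (step 3): P = [5, 6, 7];  Q = [1, 2, 3]
  Insert 4 (step 4): P = [4, 6, 7] / [5];  Q = [1, 2, 3] / [4]
  Insert 1 (step 5): P = [1, 6, 7] / [4] / [5];  Q = [1, 2, 3] / [4] / [5]
  Insert 8 (step 6): P = [1, 6, 7, 8] / [4] / [5];  Q = [1, 2, 3, 6] / [4] / [5]
  Insert 9 (step 7): P = [1, 6, 7, 8, 9] / [4] / [5];  Q = [1, 2, 3, 6, 7] / [4] / [5]
  Insert 2 (step 8): P = [1, 2, 7, 8, 9] / [4, 6] / [5];  Q = [1, 2, 3, 6, 7] / [4, 8] / [5]
  Insert 3 (step 9): P = [1, 2, 3, 8, 9] / [4, 6, 7] / [5];  Q = [1, 2, 3, 6, 7] / [4, 8, 9] / [5]
Final shape: (5, 3, 1).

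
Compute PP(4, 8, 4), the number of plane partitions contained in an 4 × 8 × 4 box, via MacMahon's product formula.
PP(4, 8, 4) = 184225041

Evaluate the triple product over i = 1..4, j = 1..8, k = 1..4. The factors are (2/1) · (3/2) · (4/3) · (5/4) · (3/2) · (4/3) · (5/4) · (6/5) · … (128 factors total). The numerators and denominators telescope so the product is an integer; carrying out the multiplication exactly gives PP(4, 8, 4) = 184225041.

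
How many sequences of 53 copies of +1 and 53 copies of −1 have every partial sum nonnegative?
C_53 = 116157871455782434250553845880

These ballot sequences are counted by the Catalan number C_n = (1/(n + 1)) · C(2n, n). For n = 53: C_53 = (1/54) · C(106, 53) = 6272525058612251449529907677520/54 = 116157871455782434250553845880.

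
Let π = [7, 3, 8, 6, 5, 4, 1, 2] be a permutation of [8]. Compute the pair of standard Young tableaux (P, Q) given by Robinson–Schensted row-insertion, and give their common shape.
P = [1, 2] / [3, 4] / [5, 8] / [6] / [7];  Q = [1, 3] / [2, 4] / [5, 8] / [6] / [7];  common shape = (2, 2, 2, 1, 1)

Row-insert the values π_1, π_2, … into P one at a time, bumping the leftmost entry strictly greater than the inserted value down to the next row. The recording tableau Q records, in position (i, j), the step at which that cell was added to P.
  Insert 7 (step 1): P = [7];  Q = [1]
  Insert 3 (step 2): P = [3] / [7];  Q = [1] / [2]
  Insert 8 (step 3): P = [3, 8] / [7];  Q = [1, 3] / [2]
  Insert 6 (step 4): P = [3, 6] / [7, 8];  Q = [1, 3] / [2, 4]
  Insert 5 (step 5): P = [3, 5] / [6, 8] / [7];  Q = [1, 3] / [2, 4] / [5]
  Insert 4 (step 6): P = [3, 4] / [5, 8] / [6] / [7];  Q = [1, 3] / [2, 4] / [5] / [6]
  Insert 1 (step 7): P = [1, 4] / [3, 8] / [5] / [6] / [7];  Q = [1, 3] / [2, 4] / [5] / [6] / [7]
  Insert 2 (step 8): P = [1, 2] / [3, 4] / [5, 8] / [6] / [7];  Q = [1, 3] / [2, 4] / [5, 8] / [6] / [7]
Final shape: (2, 2, 2, 1, 1).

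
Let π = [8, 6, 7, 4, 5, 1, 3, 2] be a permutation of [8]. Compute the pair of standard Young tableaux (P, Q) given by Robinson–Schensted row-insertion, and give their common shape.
P = [1, 2] / [3, 5] / [4, 7] / [6] / [8];  Q = [1, 3] / [2, 5] / [4, 7] / [6] / [8];  common shape = (2, 2, 2, 1, 1)

Row-insert the values π_1, π_2, … into P one at a time, bumping the leftmost entry strictly greater than the inserted value down to the next row. The recording tableau Q records, in position (i, j), the step at which that cell was added to P.
  Insert 8 (step 1): P = [8];  Q = [1]
  Insert 6 (step 2): P = [6] / [8];  Q = [1] / [2]
  Insert 7 (step 3): P = [6, 7] / [8];  Q = [1, 3] / [2]
  Insert 4 (step 4): P = [4, 7] / [6] / [8];  Q = [1, 3] / [2] / [4]
  Insert 5 (step 5): P = [4, 5] / [6, 7] / [8];  Q = [1, 3] / [2, 5] / [4]
  Insert 1 (step 6): P = [1, 5] / [4, 7] / [6] / [8];  Q = [1, 3] / [2, 5] / [4] / [6]
  Insert 3 (step 7): P = [1, 3] / [4, 5] / [6, 7] / [8];  Q = [1, 3] / [2, 5] / [4, 7] / [6]
  Insert 2 (step 8): P = [1, 2] / [3, 5] / [4, 7] / [6] / [8];  Q = [1, 3] / [2, 5] / [4, 7] / [6] / [8]
Final shape: (2, 2, 2, 1, 1).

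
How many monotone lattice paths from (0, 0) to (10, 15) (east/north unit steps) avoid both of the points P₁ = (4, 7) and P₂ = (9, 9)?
Number of paths = 1985940

Inclusion–exclusion. Total paths: C(25, 10) = 3268760. Through P₁: C(11, 4)·C(14, 6) = 990990. Through P₂: C(18, 9)·C(7, 1) = 340340. Since P₁ is strictly southwest of P₂, a monotone path through both must visit P₁ then P₂; paths through both = C(11, 4)·C(7, 5)·C(7, 1) = 48510. Avoid both = 3268760 − 990990 − 340340 + 48510 = 1985940.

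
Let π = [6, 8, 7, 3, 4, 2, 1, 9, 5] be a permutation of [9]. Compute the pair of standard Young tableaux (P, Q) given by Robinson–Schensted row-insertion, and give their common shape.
P = [1, 4, 5] / [2, 7, 9] / [3] / [6] / [8];  Q = [1, 2, 8] / [3, 5, 9] / [4] / [6] / [7];  common shape = (3, 3, 1, 1, 1)

Row-insert the values π_1, π_2, … into P one at a time, bumping the leftmost entry strictly greater than the inserted value down to the next row. The recording tableau Q records, in position (i, j), the step at which that cell was added to P.
  Insert 6 (step 1): P = [6];  Q = [1]
  Insert 8 (step 2): P = [6, 8];  Q = [1, 2]
  Insert 7 (step 3): P = [6, 7] / [8];  Q = [1, 2] / [3]
  Insert 3 (step 4): P = [3, 7] / [6] / [8];  Q = [1, 2] / [3] / [4]
  Insert 4 (step 5): P = [3, 4] / [6, 7] / [8];  Q = [1, 2] / [3, 5] / [4]
  Insert 2 (step 6): P = [2, 4] / [3, 7] / [6] / [8];  Q = [1, 2] / [3, 5] / [4] / [6]
  Insert 1 (step 7): P = [1, 4] / [2, 7] / [3] / [6] / [8];  Q = [1, 2] / [3, 5] / [4] / [6] / [7]
  Insert 9 (step 8): P = [1, 4, 9] / [2, 7] / [3] / [6] / [8];  Q = [1, 2, 8] / [3, 5] / [4] / [6] / [7]
  Insert 5 (step 9): P = [1, 4, 5] / [2, 7, 9] / [3] / [6] / [8];  Q = [1, 2, 8] / [3, 5, 9] / [4] / [6] / [7]
Final shape: (3, 3, 1, 1, 1).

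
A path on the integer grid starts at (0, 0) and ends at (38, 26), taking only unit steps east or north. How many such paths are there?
Number of paths = 601557853127198688

A monotone lattice path from (0, 0) to (38, 26) consists of 38 east steps and 26 north steps in some order, so it is determined by which 38 of the 64 steps are east. The count is C(64, 38) = 601557853127198688.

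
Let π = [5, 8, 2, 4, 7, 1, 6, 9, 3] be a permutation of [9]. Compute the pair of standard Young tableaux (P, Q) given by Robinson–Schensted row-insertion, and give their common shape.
P = [1, 3, 6, 9] / [2, 4] / [5, 7] / [8];  Q = [1, 2, 5, 8] / [3, 4] / [6, 7] / [9];  common shape = (4, 2, 2, 1)

Row-insert the values π_1, π_2, … into P one at a time, bumping the leftmost entry strictly greater than the inserted value down to the next row. The recording tableau Q records, in position (i, j), the step at which that cell was added to P.
  Insert 5 (step 1): P = [5];  Q = [1]
  Insert 8 (step 2): P = [5, 8];  Q = [1, 2]
  Insert 2 (step 3): P = [2, 8] / [5];  Q = [1, 2] / [3]
  Insert 4 (step 4): P = [2, 4] / [5, 8];  Q = [1, 2] / [3, 4]
  Insert 7 (step 5): P = [2, 4, 7] / [5, 8];  Q = [1, 2, 5] / [3, 4]
  Insert 1 (step 6): P = [1, 4, 7] / [2, 8] / [5];  Q = [1, 2, 5] / [3, 4] / [6]
  Insert 6 (step 7): P = [1, 4, 6] / [2, 7] / [5, 8];  Q = [1, 2, 5] / [3, 4] / [6, 7]
  Insert 9 (step 8): P = [1, 4, 6, 9] / [2, 7] / [5, 8];  Q = [1, 2, 5, 8] / [3, 4] / [6, 7]
  Insert 3 (step 9): P = [1, 3, 6, 9] / [2, 4] / [5, 7] / [8];  Q = [1, 2, 5, 8] / [3, 4] / [6, 7] / [9]
Final shape: (4, 2, 2, 1).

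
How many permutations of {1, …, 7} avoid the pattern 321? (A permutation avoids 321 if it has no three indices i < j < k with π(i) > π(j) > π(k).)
C_7 = 429

These 321-avoiding permutations are counted by the Catalan number C_n = (1/(n + 1)) · C(2n, n). For n = 7: C_7 = (1/8) · C(14, 7) = 3432/8 = 429.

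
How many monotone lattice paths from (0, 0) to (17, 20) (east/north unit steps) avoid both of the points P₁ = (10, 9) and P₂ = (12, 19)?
Number of paths = 12155389776

Inclusion–exclusion. Total paths: C(37, 17) = 15905368710. Through P₁: C(19, 10)·C(18, 7) = 2939837472. Through P₂: C(31, 12)·C(6, 5) = 846723150. Since P₁ is strictly southwest of P₂, a monotone path through both must visit P₁ then P₂; paths through both = C(19, 10)·C(12, 2)·C(6, 5) = 36581688. Avoid both = 15905368710 − 2939837472 − 846723150 + 36581688 = 12155389776.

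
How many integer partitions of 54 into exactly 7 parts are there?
p(54, 7 parts) = 13534

Partitions of n into exactly k parts are in bijection with partitions of n − k into at most k parts (subtract 1 from each part). So p(54, exactly 7) = p(47, parts ≤ 7). Computing via the recurrence p(m, j) = p(m, j−1) + p(m−j, j) gives 13534.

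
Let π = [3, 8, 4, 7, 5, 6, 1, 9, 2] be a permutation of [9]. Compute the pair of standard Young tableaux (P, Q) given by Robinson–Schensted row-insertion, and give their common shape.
P = [1, 2, 5, 6, 9] / [3, 4] / [7] / [8];  Q = [1, 2, 4, 6, 8] / [3, 9] / [5] / [7];  common shape = (5, 2, 1, 1)

Row-insert the values π_1, π_2, … into P one at a time, bumping the leftmost entry strictly greater than the inserted value down to the next row. The recording tableau Q records, in position (i, j), the step at which that cell was added to P.
  Insert 3 (step 1): P = [3];  Q = [1]
  Insert 8 (step 2): P = [3, 8];  Q = [1, 2]
  Insert 4 (step 3): P = [3, 4] / [8];  Q = [1, 2] / [3]
  Insert 7 (step 4): P = [3, 4, 7] / [8];  Q = [1, 2, 4] / [3]
  Insert 5 (step 5): P = [3, 4, 5] / [7] / [8];  Q = [1, 2, 4] / [3] / [5]
  Insert 6 (step 6): P = [3, 4, 5, 6] / [7] / [8];  Q = [1, 2, 4, 6] / [3] / [5]
  Insert 1 (step 7): P = [1, 4, 5, 6] / [3] / [7] / [8];  Q = [1, 2, 4, 6] / [3] / [5] / [7]
  Insert 9 (step 8): P = [1, 4, 5, 6, 9] / [3] / [7] / [8];  Q = [1, 2, 4, 6, 8] / [3] / [5] / [7]
  Insert 2 (step 9): P = [1, 2, 5, 6, 9] / [3, 4] / [7] / [8];  Q = [1, 2, 4, 6, 8] / [3, 9] / [5] / [7]
Final shape: (5, 2, 1, 1).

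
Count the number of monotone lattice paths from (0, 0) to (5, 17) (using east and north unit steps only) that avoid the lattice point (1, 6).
Number of paths = 16779

Total paths from (0, 0) to (5, 17): C(22, 5) = 26334. Paths through (1, 6): (paths (0, 0) → (1, 6)) × (paths (1, 6) → (5, 17)) = C(7, 1) · C(15, 4) = 7 · 1365 = 9555. Avoidance count = 26334 − 9555 = 16779.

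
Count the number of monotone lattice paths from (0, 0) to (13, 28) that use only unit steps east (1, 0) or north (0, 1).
Number of paths = 17620076360

A monotone lattice path from (0, 0) to (13, 28) consists of 13 east steps and 28 north steps in some order, so it is determined by which 13 of the 41 steps are east. The count is C(41, 13) = 17620076360.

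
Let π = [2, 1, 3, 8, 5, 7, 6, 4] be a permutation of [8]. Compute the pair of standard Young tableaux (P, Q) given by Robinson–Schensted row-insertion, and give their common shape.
P = [1, 3, 4, 6] / [2, 5] / [7] / [8];  Q = [1, 3, 4, 6] / [2, 5] / [7] / [8];  common shape = (4, 2, 1, 1)

Row-insert the values π_1, π_2, … into P one at a time, bumping the leftmost entry strictly greater than the inserted value down to the next row. The recording tableau Q records, in position (i, j), the step at which that cell was added to P.
  Insert 2 (step 1): P = [2];  Q = [1]
  Insert 1 (step 2): P = [1] / [2];  Q = [1] / [2]
  Insert 3 (step 3): P = [1, 3] / [2];  Q = [1, 3] / [2]
  Insert 8 (step 4): P = [1, 3, 8] / [2];  Q = [1, 3, 4] / [2]
  Insert 5 (step 5): P = [1, 3, 5] / [2, 8];  Q = [1, 3, 4] / [2, 5]
  Insert 7 (step 6): P = [1, 3, 5, 7] / [2, 8];  Q = [1, 3, 4, 6] / [2, 5]
  Insert 6 (step 7): P = [1, 3, 5, 6] / [2, 7] / [8];  Q = [1, 3, 4, 6] / [2, 5] / [7]
  Insert 4 (step 8): P = [1, 3, 4, 6] / [2, 5] / [7] / [8];  Q = [1, 3, 4, 6] / [2, 5] / [7] / [8]
Final shape: (4, 2, 1, 1).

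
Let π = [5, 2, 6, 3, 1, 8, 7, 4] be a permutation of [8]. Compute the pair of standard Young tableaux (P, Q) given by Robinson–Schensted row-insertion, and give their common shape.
P = [1, 3, 4] / [2, 6, 7] / [5, 8];  Q = [1, 3, 6] / [2, 4, 7] / [5, 8];  common shape = (3, 3, 2)

Row-insert the values π_1, π_2, … into P one at a time, bumping the leftmost entry strictly greater than the inserted value down to the next row. The recording tableau Q records, in position (i, j), the step at which that cell was added to P.
  Insert 5 (step 1): P = [5];  Q = [1]
  Insert 2 (step 2): P = [2] / [5];  Q = [1] / [2]
  Insert 6 (step 3): P = [2, 6] / [5];  Q = [1, 3] / [2]
  Insert 3 (step 4): P = [2, 3] / [5, 6];  Q = [1, 3] / [2, 4]
  Insert 1 (step 5): P = [1, 3] / [2, 6] / [5];  Q = [1, 3] / [2, 4] / [5]
  Insert 8 (step 6): P = [1, 3, 8] / [2, 6] / [5];  Q = [1, 3, 6] / [2, 4] / [5]
  Insert 7 (step 7): P = [1, 3, 7] / [2, 6, 8] / [5];  Q = [1, 3, 6] / [2, 4, 7] / [5]
  Insert 4 (step 8): P = [1, 3, 4] / [2, 6, 7] / [5, 8];  Q = [1, 3, 6] / [2, 4, 7] / [5, 8]
Final shape: (3, 3, 2).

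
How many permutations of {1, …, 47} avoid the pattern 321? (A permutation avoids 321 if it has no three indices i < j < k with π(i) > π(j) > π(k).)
C_47 = 33868773757191046886429490

These 321-avoiding permutations are counted by the Catalan number C_n = (1/(n + 1)) · C(2n, n). For n = 47: C_47 = (1/48) · C(94, 47) = 1625701140345170250548615520/48 = 33868773757191046886429490.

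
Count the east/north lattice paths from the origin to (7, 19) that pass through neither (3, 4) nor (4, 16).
Number of paths = 434340

Inclusion–exclusion. Total paths: C(26, 7) = 657800. Through P₁: C(7, 3)·C(19, 4) = 135660. Through P₂: C(20, 4)·C(6, 3) = 96900. Since P₁ is strictly southwest of P₂, a monotone path through both must visit P₁ then P₂; paths through both = C(7, 3)·C(13, 1)·C(6, 3) = 9100. Avoid both = 657800 − 135660 − 96900 + 9100 = 434340.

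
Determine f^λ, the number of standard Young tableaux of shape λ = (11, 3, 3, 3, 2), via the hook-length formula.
# SYT of shape (11, 3, 3, 3, 2) = 128035908

Hook-length formula: f^λ = n! / Π hook(c), product over all cells c of the Young diagram. For λ = (11, 3, 3, 3, 2), n = 22 boxes. Hook lengths by row (left-to-right, top-to-bottom): [15, 14, 12, 8, 7, 6, 5, 4, 3, 2, 1]; [6, 5, 3]; [5, 4, 2]; [4, 3, 1]; [2, 1]. Product of hooks = 8778792960000. So f^λ = 22! / 8778792960000 = 1124000727777607680000 / 8778792960000 = 128035908.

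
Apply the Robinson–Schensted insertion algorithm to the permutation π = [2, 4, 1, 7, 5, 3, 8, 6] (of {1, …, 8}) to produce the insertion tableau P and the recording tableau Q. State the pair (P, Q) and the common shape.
P = [1, 3, 5, 6] / [2, 4, 8] / [7];  Q = [1, 2, 4, 7] / [3, 5, 8] / [6];  common shape = (4, 3, 1)

Row-insert the values π_1, π_2, … into P one at a time, bumping the leftmost entry strictly greater than the inserted value down to the next row. The recording tableau Q records, in position (i, j), the step at which that cell was added to P.
  Insert 2 (step 1): P = [2];  Q = [1]
  Insert 4 (step 2): P = [2, 4];  Q = [1, 2]
  Insert 1 (step 3): P = [1, 4] / [2];  Q = [1, 2] / [3]
  Insert 7 (step 4): P = [1, 4, 7] / [2];  Q = [1, 2, 4] / [3]
  Insert 5 (step 5): P = [1, 4, 5] / [2, 7];  Q = [1, 2, 4] / [3, 5]
  Insert 3 (step 6): P = [1, 3, 5] / [2, 4] / [7];  Q = [1, 2, 4] / [3, 5] / [6]
  Insert 8 (step 7): P = [1, 3, 5, 8] / [2, 4] / [7];  Q = [1, 2, 4, 7] / [3, 5] / [6]
  Insert 6 (step 8): P = [1, 3, 5, 6] / [2, 4, 8] / [7];  Q = [1, 2, 4, 7] / [3, 5, 8] / [6]
Final shape: (4, 3, 1).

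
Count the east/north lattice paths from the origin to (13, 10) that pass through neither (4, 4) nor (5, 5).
Number of paths = 649572

Inclusion–exclusion. Total paths: C(23, 13) = 1144066. Through P₁: C(8, 4)·C(15, 9) = 350350. Through P₂: C(10, 5)·C(13, 8) = 324324. Since P₁ is strictly southwest of P₂, a monotone path through both must visit P₁ then P₂; paths through both = C(8, 4)·C(2, 1)·C(13, 8) = 180180. Avoid both = 1144066 − 350350 − 324324 + 180180 = 649572.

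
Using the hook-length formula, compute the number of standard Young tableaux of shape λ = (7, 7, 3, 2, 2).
# SYT of shape (7, 7, 3, 2, 2) = 177768864

Hook-length formula: f^λ = n! / Π hook(c), product over all cells c of the Young diagram. For λ = (7, 7, 3, 2, 2), n = 21 boxes. Hook lengths by row (left-to-right, top-to-bottom): [11, 10, 7, 5, 4, 3, 2]; [10, 9, 6, 4, 3, 2, 1]; [5, 4, 1]; [3, 2]; [2, 1]. Product of hooks = 287400960000. So f^λ = 21! / 287400960000 = 51090942171709440000 / 287400960000 = 177768864.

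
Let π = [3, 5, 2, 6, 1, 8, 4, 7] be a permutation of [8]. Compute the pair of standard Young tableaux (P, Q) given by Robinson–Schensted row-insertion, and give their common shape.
P = [1, 4, 6, 7] / [2, 5, 8] / [3];  Q = [1, 2, 4, 6] / [3, 7, 8] / [5];  common shape = (4, 3, 1)

Row-insert the values π_1, π_2, … into P one at a time, bumping the leftmost entry strictly greater than the inserted value down to the next row. The recording tableau Q records, in position (i, j), the step at which that cell was added to P.
  Insert 3 (step 1): P = [3];  Q = [1]
  Insert 5 (step 2): P = [3, 5];  Q = [1, 2]
  Insert 2 (step 3): P = [2, 5] / [3];  Q = [1, 2] / [3]
  Insert 6 (step 4): P = [2, 5, 6] / [3];  Q = [1, 2, 4] / [3]
  Insert 1 (step 5): P = [1, 5, 6] / [2] / [3];  Q = [1, 2, 4] / [3] / [5]
  Insert 8 (step 6): P = [1, 5, 6, 8] / [2] / [3];  Q = [1, 2, 4, 6] / [3] / [5]
  Insert 4 (step 7): P = [1, 4, 6, 8] / [2, 5] / [3];  Q = [1, 2, 4, 6] / [3, 7] / [5]
  Insert 7 (step 8): P = [1, 4, 6, 7] / [2, 5, 8] / [3];  Q = [1, 2, 4, 6] / [3, 7, 8] / [5]
Final shape: (4, 3, 1).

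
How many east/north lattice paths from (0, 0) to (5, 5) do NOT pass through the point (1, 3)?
Number of paths = 192

Total paths from (0, 0) to (5, 5): C(10, 5) = 252. Paths through (1, 3): (paths (0, 0) → (1, 3)) × (paths (1, 3) → (5, 5)) = C(4, 1) · C(6, 4) = 4 · 15 = 60. Avoidance count = 252 − 60 = 192.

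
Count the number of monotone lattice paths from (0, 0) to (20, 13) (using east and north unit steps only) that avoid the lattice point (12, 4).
Number of paths = 528922240

Total paths from (0, 0) to (20, 13): C(33, 20) = 573166440. Paths through (12, 4): (paths (0, 0) → (12, 4)) × (paths (12, 4) → (20, 13)) = C(16, 12) · C(17, 8) = 1820 · 24310 = 44244200. Avoidance count = 573166440 − 44244200 = 528922240.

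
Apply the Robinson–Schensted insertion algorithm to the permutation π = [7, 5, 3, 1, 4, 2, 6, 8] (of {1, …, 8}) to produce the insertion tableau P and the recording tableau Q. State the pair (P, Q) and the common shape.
P = [1, 2, 6, 8] / [3, 4] / [5] / [7];  Q = [1, 5, 7, 8] / [2, 6] / [3] / [4];  common shape = (4, 2, 1, 1)

Row-insert the values π_1, π_2, … into P one at a time, bumping the leftmost entry strictly greater than the inserted value down to the next row. The recording tableau Q records, in position (i, j), the step at which that cell was added to P.
  Insert 7 (step 1): P = [7];  Q = [1]
  Insert 5 (step 2): P = [5] / [7];  Q = [1] / [2]
  Insert 3 (step 3): P = [3] / [5] / [7];  Q = [1] / [2] / [3]
  Insert 1 (step 4): P = [1] / [3] / [5] / [7];  Q = [1] / [2] / [3] / [4]
  Insert 4 (step 5): P = [1, 4] / [3] / [5] / [7];  Q = [1, 5] / [2] / [3] / [4]
  Insert 2 (step 6): P = [1, 2] / [3, 4] / [5] / [7];  Q = [1, 5] / [2, 6] / [3] / [4]
  Insert 6 (step 7): P = [1, 2, 6] / [3, 4] / [5] / [7];  Q = [1, 5, 7] / [2, 6] / [3] / [4]
  Insert 8 (step 8): P = [1, 2, 6, 8] / [3, 4] / [5] / [7];  Q = [1, 5, 7, 8] / [2, 6] / [3] / [4]
Final shape: (4, 2, 1, 1).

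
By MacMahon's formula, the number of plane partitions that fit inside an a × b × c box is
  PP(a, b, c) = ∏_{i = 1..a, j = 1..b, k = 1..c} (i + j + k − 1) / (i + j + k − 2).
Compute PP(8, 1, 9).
PP(8, 1, 9) = 24310

Evaluate the triple product over i = 1..8, j = 1..1, k = 1..9. The factors are (2/1) · (3/2) · (4/3) · (5/4) · (6/5) · (7/6) · (8/7) · (9/8) · … (72 factors total). The numerators and denominators telescope so the product is an integer; carrying out the multiplication exactly gives PP(8, 1, 9) = 24310.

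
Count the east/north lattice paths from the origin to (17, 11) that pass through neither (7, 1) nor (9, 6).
Number of paths = 13770913

Inclusion–exclusion. Total paths: C(28, 17) = 21474180. Through P₁: C(8, 7)·C(20, 10) = 1478048. Through P₂: C(15, 9)·C(13, 8) = 6441435. Since P₁ is strictly southwest of P₂, a monotone path through both must visit P₁ then P₂; paths through both = C(8, 7)·C(7, 2)·C(13, 8) = 216216. Avoid both = 21474180 − 1478048 − 6441435 + 216216 = 13770913.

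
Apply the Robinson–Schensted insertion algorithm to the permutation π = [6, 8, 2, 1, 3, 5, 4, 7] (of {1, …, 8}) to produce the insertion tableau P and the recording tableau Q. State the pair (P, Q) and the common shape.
P = [1, 3, 4, 7] / [2, 5] / [6, 8];  Q = [1, 2, 6, 8] / [3, 5] / [4, 7];  common shape = (4, 2, 2)

Row-insert the values π_1, π_2, … into P one at a time, bumping the leftmost entry strictly greater than the inserted value down to the next row. The recording tableau Q records, in position (i, j), the step at which that cell was added to P.
  Insert 6 (step 1): P = [6];  Q = [1]
  Insert 8 (step 2): P = [6, 8];  Q = [1, 2]
  Insert 2 (step 3): P = [2, 8] / [6];  Q = [1, 2] / [3]
  Insert 1 (step 4): P = [1, 8] / [2] / [6];  Q = [1, 2] / [3] / [4]
  Insert 3 (step 5): P = [1, 3] / [2, 8] / [6];  Q = [1, 2] / [3, 5] / [4]
  Insert 5 (step 6): P = [1, 3, 5] / [2, 8] / [6];  Q = [1, 2, 6] / [3, 5] / [4]
  Insert 4 (step 7): P = [1, 3, 4] / [2, 5] / [6, 8];  Q = [1, 2, 6] / [3, 5] / [4, 7]
  Insert 7 (step 8): P = [1, 3, 4, 7] / [2, 5] / [6, 8];  Q = [1, 2, 6, 8] / [3, 5] / [4, 7]
Final shape: (4, 2, 2).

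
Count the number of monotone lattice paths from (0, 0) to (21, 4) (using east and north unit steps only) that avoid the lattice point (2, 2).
Number of paths = 11390

Total paths from (0, 0) to (21, 4): C(25, 21) = 12650. Paths through (2, 2): (paths (0, 0) → (2, 2)) × (paths (2, 2) → (21, 4)) = C(4, 2) · C(21, 19) = 6 · 210 = 1260. Avoidance count = 12650 − 1260 = 11390.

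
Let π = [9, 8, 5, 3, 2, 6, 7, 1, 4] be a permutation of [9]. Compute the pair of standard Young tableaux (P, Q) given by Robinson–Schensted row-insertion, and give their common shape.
P = [1, 4, 7] / [2, 6] / [3] / [5] / [8] / [9];  Q = [1, 6, 7] / [2, 9] / [3] / [4] / [5] / [8];  common shape = (3, 2, 1, 1, 1, 1)

Row-insert the values π_1, π_2, … into P one at a time, bumping the leftmost entry strictly greater than the inserted value down to the next row. The recording tableau Q records, in position (i, j), the step at which that cell was added to P.
  Insert 9 (step 1): P = [9];  Q = [1]
  Insert 8 (step 2): P = [8] / [9];  Q = [1] / [2]
  Insert 5 (step 3): P = [5] / [8] / [9];  Q = [1] / [2] / [3]
  Insert 3 (step 4): P = [3] / [5] / [8] / [9];  Q = [1] / [2] / [3] / [4]
  Insert 2 (step 5): P = [2] / [3] / [5] / [8] / [9];  Q = [1] / [2] / [3] / [4] / [5]
  Insert 6 (step 6): P = [2, 6] / [3] / [5] / [8] / [9];  Q = [1, 6] / [2] / [3] / [4] / [5]
  Insert 7 (step 7): P = [2, 6, 7] / [3] / [5] / [8] / [9];  Q = [1, 6, 7] / [2] / [3] / [4] / [5]
  Insert 1 (step 8): P = [1, 6, 7] / [2] / [3] / [5] / [8] / [9];  Q = [1, 6, 7] / [2] / [3] / [4] / [5] / [8]
  Insert 4 (step 9): P = [1, 4, 7] / [2, 6] / [3] / [5] / [8] / [9];  Q = [1, 6, 7] / [2, 9] / [3] / [4] / [5] / [8]
Final shape: (3, 2, 1, 1, 1, 1).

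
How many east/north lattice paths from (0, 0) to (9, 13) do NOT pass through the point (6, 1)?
Number of paths = 494235

Total paths from (0, 0) to (9, 13): C(22, 9) = 497420. Paths through (6, 1): (paths (0, 0) → (6, 1)) × (paths (6, 1) → (9, 13)) = C(7, 6) · C(15, 3) = 7 · 455 = 3185. Avoidance count = 497420 − 3185 = 494235.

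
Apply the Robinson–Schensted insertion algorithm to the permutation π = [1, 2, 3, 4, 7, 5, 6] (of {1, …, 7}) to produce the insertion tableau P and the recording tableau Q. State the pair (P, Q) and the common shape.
P = [1, 2, 3, 4, 5, 6] / [7];  Q = [1, 2, 3, 4, 5, 7] / [6];  common shape = (6, 1)

Row-insert the values π_1, π_2, … into P one at a time, bumping the leftmost entry strictly greater than the inserted value down to the next row. The recording tableau Q records, in position (i, j), the step at which that cell was added to P.
  Insert 1 (step 1): P = [1];  Q = [1]
  Insert 2 (step 2): P = [1, 2];  Q = [1, 2]
  Insert 3 (step 3): P = [1, 2, 3];  Q = [1, 2, 3]
  Insert 4 (step 4): P = [1, 2, 3, 4];  Q = [1, 2, 3, 4]
  Insert 7 (step 5): P = [1, 2, 3, 4, 7];  Q = [1, 2, 3, 4, 5]
  Insert 5 (step 6): P = [1, 2, 3, 4, 5] / [7];  Q = [1, 2, 3, 4, 5] / [6]
  Insert 6 (step 7): P = [1, 2, 3, 4, 5, 6] / [7];  Q = [1, 2, 3, 4, 5, 7] / [6]
Final shape: (6, 1).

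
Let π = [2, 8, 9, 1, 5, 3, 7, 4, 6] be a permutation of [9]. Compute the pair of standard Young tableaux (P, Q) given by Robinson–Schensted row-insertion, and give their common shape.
P = [1, 3, 4, 6] / [2, 5, 7] / [8, 9];  Q = [1, 2, 3, 9] / [4, 5, 7] / [6, 8];  common shape = (4, 3, 2)

Row-insert the values π_1, π_2, … into P one at a time, bumping the leftmost entry strictly greater than the inserted value down to the next row. The recording tableau Q records, in position (i, j), the step at which that cell was added to P.
  Insert 2 (step 1): P = [2];  Q = [1]
  Insert 8 (step 2): P = [2, 8];  Q = [1, 2]
  Insert 9 (step 3): P = [2, 8, 9];  Q = [1, 2, 3]
  Insert 1 (step 4): P = [1, 8, 9] / [2];  Q = [1, 2, 3] / [4]
  Insert 5 (step 5): P = [1, 5, 9] / [2, 8];  Q = [1, 2, 3] / [4, 5]
  Insert 3 (step 6): P = [1, 3, 9] / [2, 5] / [8];  Q = [1, 2, 3] / [4, 5] / [6]
  Insert 7 (step 7): P = [1, 3, 7] / [2, 5, 9] / [8];  Q = [1, 2, 3] / [4, 5, 7] / [6]
  Insert 4 (step 8): P = [1, 3, 4] / [2, 5, 7] / [8, 9];  Q = [1, 2, 3] / [4, 5, 7] / [6, 8]
  Insert 6 (step 9): P = [1, 3, 4, 6] / [2, 5, 7] / [8, 9];  Q = [1, 2, 3, 9] / [4, 5, 7] / [6, 8]
Final shape: (4, 3, 2).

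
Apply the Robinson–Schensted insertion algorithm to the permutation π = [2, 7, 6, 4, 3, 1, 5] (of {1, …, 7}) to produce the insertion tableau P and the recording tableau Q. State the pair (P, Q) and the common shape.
P = [1, 3, 5] / [2] / [4] / [6] / [7];  Q = [1, 2, 7] / [3] / [4] / [5] / [6];  common shape = (3, 1, 1, 1, 1)

Row-insert the values π_1, π_2, … into P one at a time, bumping the leftmost entry strictly greater than the inserted value down to the next row. The recording tableau Q records, in position (i, j), the step at which that cell was added to P.
  Insert 2 (step 1): P = [2];  Q = [1]
  Insert 7 (step 2): P = [2, 7];  Q = [1, 2]
  Insert 6 (step 3): P = [2, 6] / [7];  Q = [1, 2] / [3]
  Insert 4 (step 4): P = [2, 4] / [6] / [7];  Q = [1, 2] / [3] / [4]
  Insert 3 (step 5): P = [2, 3] / [4] / [6] / [7];  Q = [1, 2] / [3] / [4] / [5]
  Insert 1 (step 6): P = [1, 3] / [2] / [4] / [6] / [7];  Q = [1, 2] / [3] / [4] / [5] / [6]
  Insert 5 (step 7): P = [1, 3, 5] / [2] / [4] / [6] / [7];  Q = [1, 2, 7] / [3] / [4] / [5] / [6]
Final shape: (3, 1, 1, 1, 1).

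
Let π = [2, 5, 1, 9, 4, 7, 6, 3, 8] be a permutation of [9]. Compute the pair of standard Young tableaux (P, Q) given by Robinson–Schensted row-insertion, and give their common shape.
P = [1, 3, 6, 8] / [2, 4, 7] / [5] / [9];  Q = [1, 2, 4, 9] / [3, 5, 6] / [7] / [8];  common shape = (4, 3, 1, 1)

Row-insert the values π_1, π_2, … into P one at a time, bumping the leftmost entry strictly greater than the inserted value down to the next row. The recording tableau Q records, in position (i, j), the step at which that cell was added to P.
  Insert 2 (step 1): P = [2];  Q = [1]
  Insert 5 (step 2): P = [2, 5];  Q = [1, 2]
  Insert 1 (step 3): P = [1, 5] / [2];  Q = [1, 2] / [3]
  Insert 9 (step 4): P = [1, 5, 9] / [2];  Q = [1, 2, 4] / [3]
  Insert 4 (step 5): P = [1, 4, 9] / [2, 5];  Q = [1, 2, 4] / [3, 5]
  Insert 7 (step 6): P = [1, 4, 7] / [2, 5, 9];  Q = [1, 2, 4] / [3, 5, 6]
  Insert 6 (step 7): P = [1, 4, 6] / [2, 5, 7] / [9];  Q = [1, 2, 4] / [3, 5, 6] / [7]
  Insert 3 (step 8): P = [1, 3, 6] / [2, 4, 7] / [5] / [9];  Q = [1, 2, 4] / [3, 5, 6] / [7] / [8]
  Insert 8 (step 9): P = [1, 3, 6, 8] / [2, 4, 7] / [5] / [9];  Q = [1, 2, 4, 9] / [3, 5, 6] / [7] / [8]
Final shape: (4, 3, 1, 1).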